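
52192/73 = 52192/73 = 714.96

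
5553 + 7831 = 13384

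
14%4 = 2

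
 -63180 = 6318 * ( - 10 ) 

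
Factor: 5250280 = 2^3*5^1 *7^1*17^1*1103^1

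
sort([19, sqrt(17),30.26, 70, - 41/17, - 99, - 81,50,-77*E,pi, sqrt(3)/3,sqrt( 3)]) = [ - 77*E, - 99, -81,- 41/17,sqrt (3)/3,sqrt( 3 ),pi,sqrt( 17 ),19,30.26, 50, 70]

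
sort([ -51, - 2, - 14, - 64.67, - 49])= [ - 64.67, - 51, - 49, - 14, - 2 ] 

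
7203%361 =344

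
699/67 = 10+29/67  =  10.43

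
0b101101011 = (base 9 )443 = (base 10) 363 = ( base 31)BM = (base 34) an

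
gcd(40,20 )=20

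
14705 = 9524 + 5181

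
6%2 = 0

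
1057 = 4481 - 3424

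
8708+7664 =16372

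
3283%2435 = 848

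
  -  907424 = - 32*28357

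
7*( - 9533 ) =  - 66731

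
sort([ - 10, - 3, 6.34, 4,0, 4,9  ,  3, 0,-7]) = [-10, - 7,  -  3, 0, 0, 3, 4, 4, 6.34,9]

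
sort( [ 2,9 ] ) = [ 2,9]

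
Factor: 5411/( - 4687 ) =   -  7^1*43^( - 1)*109^(  -  1) * 773^1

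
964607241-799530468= 165076773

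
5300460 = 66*80310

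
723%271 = 181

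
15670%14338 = 1332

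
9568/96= 299/3=99.67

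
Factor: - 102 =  - 2^1*3^1*17^1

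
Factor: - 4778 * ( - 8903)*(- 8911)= -2^1*7^1*19^1*29^1*67^1 * 307^1*2389^1 = - 379060876474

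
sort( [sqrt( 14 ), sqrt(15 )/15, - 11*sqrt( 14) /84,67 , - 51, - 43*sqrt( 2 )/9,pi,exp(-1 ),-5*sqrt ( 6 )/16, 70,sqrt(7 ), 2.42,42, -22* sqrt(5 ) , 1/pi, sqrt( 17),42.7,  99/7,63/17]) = [ -51,- 22*sqrt(5), -43*sqrt( 2) /9, - 5*sqrt( 6 )/16, - 11*sqrt(14)/84,sqrt(15 ) /15,1/pi,exp( - 1), 2.42,  sqrt( 7), pi, 63/17,sqrt( 14),sqrt( 17 ),  99/7, 42,42.7, 67, 70]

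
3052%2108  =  944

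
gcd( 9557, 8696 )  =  1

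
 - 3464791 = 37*(  -  93643 ) 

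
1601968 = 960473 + 641495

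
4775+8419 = 13194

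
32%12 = 8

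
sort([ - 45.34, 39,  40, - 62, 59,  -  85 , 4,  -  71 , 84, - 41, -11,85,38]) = [ - 85, - 71, - 62, - 45.34, - 41, - 11, 4, 38,39,  40,59, 84 , 85]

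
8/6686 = 4/3343= 0.00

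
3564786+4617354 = 8182140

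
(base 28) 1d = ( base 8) 51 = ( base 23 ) 1i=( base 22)1j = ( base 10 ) 41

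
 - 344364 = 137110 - 481474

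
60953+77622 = 138575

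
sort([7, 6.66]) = [6.66, 7 ]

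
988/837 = 1+151/837 =1.18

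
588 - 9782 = - 9194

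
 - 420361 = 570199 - 990560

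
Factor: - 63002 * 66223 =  - 2^1*17^2*47^1 * 109^1*1409^1=-  4172181446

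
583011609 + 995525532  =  1578537141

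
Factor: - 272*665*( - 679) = 2^4*5^1 * 7^2*17^1*19^1*97^1 = 122817520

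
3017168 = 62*48664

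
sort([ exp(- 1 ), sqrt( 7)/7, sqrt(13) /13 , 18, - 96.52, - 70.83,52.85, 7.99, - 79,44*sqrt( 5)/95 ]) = [ - 96.52, - 79,  -  70.83, sqrt (13 ) /13, exp( - 1), sqrt( 7 )/7, 44*sqrt(5)/95, 7.99, 18, 52.85]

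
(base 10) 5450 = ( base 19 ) f1g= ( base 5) 133300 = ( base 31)5KP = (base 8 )12512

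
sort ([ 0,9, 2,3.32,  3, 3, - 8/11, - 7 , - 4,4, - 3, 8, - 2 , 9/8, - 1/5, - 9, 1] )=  [  -  9,  -  7, - 4,  -  3,-2, - 8/11,-1/5, 0,1, 9/8, 2,3,3, 3.32,4,8,  9]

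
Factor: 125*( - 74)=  - 9250 = -2^1*5^3*37^1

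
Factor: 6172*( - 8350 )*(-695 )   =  2^3*5^3 * 139^1*167^1*1543^1 = 35817659000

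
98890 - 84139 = 14751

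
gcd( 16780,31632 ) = 4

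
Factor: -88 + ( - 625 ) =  - 713 = -23^1*31^1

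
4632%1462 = 246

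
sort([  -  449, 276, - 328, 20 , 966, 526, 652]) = [ - 449, - 328,20,276, 526, 652, 966] 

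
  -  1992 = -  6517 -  - 4525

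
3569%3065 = 504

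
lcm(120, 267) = 10680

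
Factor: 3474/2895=6/5  =  2^1 * 3^1*5^(-1)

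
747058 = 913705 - 166647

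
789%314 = 161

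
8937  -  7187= 1750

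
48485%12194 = 11903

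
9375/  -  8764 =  - 2 + 8153/8764 = - 1.07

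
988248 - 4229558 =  - 3241310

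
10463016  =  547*19128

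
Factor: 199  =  199^1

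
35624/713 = 35624/713 = 49.96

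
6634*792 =5254128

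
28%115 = 28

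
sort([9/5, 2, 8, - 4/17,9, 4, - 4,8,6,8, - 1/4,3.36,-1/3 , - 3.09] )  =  [ - 4, - 3.09, - 1/3, - 1/4, - 4/17, 9/5,2,  3.36,4 , 6,8,8, 8,  9]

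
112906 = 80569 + 32337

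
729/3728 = 729/3728=0.20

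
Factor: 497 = 7^1*71^1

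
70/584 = 35/292 = 0.12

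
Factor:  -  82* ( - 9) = 2^1*3^2*41^1 = 738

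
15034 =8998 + 6036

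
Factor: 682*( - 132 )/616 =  - 3^1*7^(- 1)*11^1*31^1 = -  1023/7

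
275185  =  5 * 55037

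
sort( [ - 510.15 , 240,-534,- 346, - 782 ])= [-782,- 534,-510.15, - 346, 240] 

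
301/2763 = 301/2763= 0.11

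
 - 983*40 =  - 39320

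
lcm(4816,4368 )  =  187824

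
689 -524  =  165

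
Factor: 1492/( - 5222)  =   - 2/7 =-2^1*7^ ( - 1 )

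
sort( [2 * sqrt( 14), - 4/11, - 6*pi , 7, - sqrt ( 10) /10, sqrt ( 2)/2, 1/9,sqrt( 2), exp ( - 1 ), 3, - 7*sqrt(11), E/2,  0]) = [ - 7 * sqrt(11 ), - 6*pi, - 4/11, - sqrt(10 )/10, 0, 1/9, exp(-1 ), sqrt(2 ) /2, E/2, sqrt( 2), 3, 7, 2*sqrt(14) ]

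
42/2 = 21=21.00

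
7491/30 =2497/10 =249.70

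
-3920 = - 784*5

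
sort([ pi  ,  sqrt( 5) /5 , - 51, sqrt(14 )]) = [ - 51, sqrt ( 5)/5,pi , sqrt(14 )]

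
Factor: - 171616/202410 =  - 496/585 = - 2^4 * 3^(-2)*5^ (-1)*13^(-1)*31^1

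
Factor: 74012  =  2^2 * 18503^1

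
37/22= 1  +  15/22 = 1.68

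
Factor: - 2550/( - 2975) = 2^1*3^1*7^( - 1 )=6/7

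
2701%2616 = 85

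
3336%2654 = 682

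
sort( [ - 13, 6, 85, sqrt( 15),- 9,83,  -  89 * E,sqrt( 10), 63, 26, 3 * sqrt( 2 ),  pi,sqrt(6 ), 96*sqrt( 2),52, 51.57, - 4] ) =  [-89 * E, - 13,  -  9, - 4, sqrt( 6), pi, sqrt( 10),sqrt( 15),3 * sqrt( 2), 6, 26, 51.57,52, 63, 83, 85,96*sqrt( 2 )] 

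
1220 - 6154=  - 4934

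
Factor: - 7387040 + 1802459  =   - 5584581  =  - 3^2* 97^1 * 6397^1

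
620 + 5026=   5646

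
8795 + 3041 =11836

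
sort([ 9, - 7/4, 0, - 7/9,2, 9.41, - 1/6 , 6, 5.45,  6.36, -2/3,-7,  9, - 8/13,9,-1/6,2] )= [ - 7, - 7/4, - 7/9, - 2/3, - 8/13,-1/6, - 1/6,0, 2,2,  5.45,6,6.36, 9,9,9,9.41] 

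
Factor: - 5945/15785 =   -  29/77 =-7^( - 1 )*11^( - 1 ) * 29^1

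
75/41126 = 75/41126 = 0.00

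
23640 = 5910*4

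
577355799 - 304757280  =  272598519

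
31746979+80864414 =112611393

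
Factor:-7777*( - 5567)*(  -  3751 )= -162397890809 = - 7^1*11^3*19^1*31^1*101^1 * 293^1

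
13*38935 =506155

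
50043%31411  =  18632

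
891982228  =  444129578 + 447852650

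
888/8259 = 296/2753=   0.11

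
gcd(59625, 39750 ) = 19875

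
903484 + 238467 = 1141951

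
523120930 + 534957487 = 1058078417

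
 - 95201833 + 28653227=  - 66548606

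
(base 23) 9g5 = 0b1010000001110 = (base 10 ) 5134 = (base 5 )131014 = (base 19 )e44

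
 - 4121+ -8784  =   - 12905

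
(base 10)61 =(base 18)37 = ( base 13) 49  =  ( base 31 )1u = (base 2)111101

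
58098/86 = 29049/43 = 675.56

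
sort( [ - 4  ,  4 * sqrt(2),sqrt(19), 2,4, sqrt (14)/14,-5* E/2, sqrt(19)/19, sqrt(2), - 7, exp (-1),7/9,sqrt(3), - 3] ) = [-7, - 5*E/2,  -  4, - 3, sqrt( 19)/19, sqrt(14 )/14, exp( - 1),7/9,sqrt(2), sqrt( 3), 2, 4, sqrt(19), 4*sqrt( 2)] 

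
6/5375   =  6/5375 = 0.00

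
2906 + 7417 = 10323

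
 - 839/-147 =5 + 104/147 = 5.71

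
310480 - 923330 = - 612850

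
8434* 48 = 404832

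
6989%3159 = 671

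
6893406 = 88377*78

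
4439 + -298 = 4141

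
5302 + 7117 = 12419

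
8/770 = 4/385  =  0.01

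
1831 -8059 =  -  6228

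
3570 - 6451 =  - 2881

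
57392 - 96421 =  - 39029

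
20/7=20/7 = 2.86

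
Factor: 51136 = 2^6*17^1 * 47^1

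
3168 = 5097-1929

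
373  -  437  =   - 64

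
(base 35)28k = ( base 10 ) 2750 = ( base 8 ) 5276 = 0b101010111110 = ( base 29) 37O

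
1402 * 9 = 12618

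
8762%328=234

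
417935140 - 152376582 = 265558558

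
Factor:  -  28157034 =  - 2^1 *3^1*4692839^1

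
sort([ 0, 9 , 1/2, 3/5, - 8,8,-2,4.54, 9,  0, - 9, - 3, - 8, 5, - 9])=[ - 9,-9,-8,-8 , - 3, - 2, 0,0,  1/2,3/5,4.54,5, 8,9, 9]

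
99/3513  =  33/1171=0.03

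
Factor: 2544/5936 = 3/7  =  3^1*7^( - 1)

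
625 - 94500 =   -  93875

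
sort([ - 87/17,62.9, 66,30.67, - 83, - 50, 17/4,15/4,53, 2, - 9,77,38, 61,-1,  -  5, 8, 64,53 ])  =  [ - 83 , - 50, - 9, - 87/17, - 5, - 1,2, 15/4, 17/4, 8, 30.67,38, 53,  53,  61,  62.9,64,  66,77 ]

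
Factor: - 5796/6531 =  - 2^2*3^1* 23^1*311^(  -  1 ) = - 276/311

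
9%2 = 1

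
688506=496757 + 191749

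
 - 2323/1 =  - 2323  =  - 2323.00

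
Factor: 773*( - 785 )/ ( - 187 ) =5^1 * 11^ ( - 1 )*17^( - 1 )*157^1*773^1  =  606805/187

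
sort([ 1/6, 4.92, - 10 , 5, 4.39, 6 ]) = [ - 10 , 1/6,4.39, 4.92, 5, 6]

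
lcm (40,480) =480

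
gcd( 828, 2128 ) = 4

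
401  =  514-113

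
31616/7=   4516 + 4/7 = 4516.57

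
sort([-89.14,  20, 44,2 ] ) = [ - 89.14, 2, 20, 44 ]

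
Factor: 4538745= 3^2*5^1*17^2*349^1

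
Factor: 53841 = 3^1*131^1*137^1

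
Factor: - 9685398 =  - 2^1*3^1  *  1614233^1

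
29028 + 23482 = 52510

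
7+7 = 14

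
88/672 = 11/84 = 0.13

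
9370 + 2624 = 11994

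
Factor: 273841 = 251^1*1091^1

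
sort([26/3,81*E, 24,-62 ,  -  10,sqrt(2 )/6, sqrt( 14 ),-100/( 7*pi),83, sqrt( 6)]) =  [ - 62,-10, - 100/( 7*pi),  sqrt( 2) /6, sqrt( 6 ), sqrt( 14 ), 26/3, 24, 83,81*E ] 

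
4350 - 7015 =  -2665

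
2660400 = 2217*1200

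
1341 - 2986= - 1645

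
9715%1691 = 1260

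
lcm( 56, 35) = 280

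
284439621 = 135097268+149342353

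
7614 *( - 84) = - 639576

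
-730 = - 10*73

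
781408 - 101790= 679618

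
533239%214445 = 104349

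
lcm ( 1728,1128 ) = 81216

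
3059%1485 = 89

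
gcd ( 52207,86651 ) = 1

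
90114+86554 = 176668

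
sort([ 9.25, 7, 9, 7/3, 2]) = [ 2, 7/3, 7, 9,9.25] 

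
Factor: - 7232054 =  - 2^1*3616027^1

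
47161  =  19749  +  27412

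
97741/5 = 19548 +1/5 = 19548.20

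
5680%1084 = 260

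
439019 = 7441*59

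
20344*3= 61032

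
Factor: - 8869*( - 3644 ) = 2^2 *7^2*181^1  *911^1 = 32318636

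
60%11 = 5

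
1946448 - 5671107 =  - 3724659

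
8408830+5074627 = 13483457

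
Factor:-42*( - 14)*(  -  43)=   -  2^2*3^1*7^2*43^1 =- 25284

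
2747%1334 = 79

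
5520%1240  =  560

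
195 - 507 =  - 312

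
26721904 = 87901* 304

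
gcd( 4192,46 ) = 2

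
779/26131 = 779/26131 = 0.03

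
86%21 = 2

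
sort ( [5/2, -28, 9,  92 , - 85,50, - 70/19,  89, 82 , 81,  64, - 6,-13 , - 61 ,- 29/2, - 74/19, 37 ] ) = [-85, - 61,-28 , - 29/2, - 13, - 6, - 74/19, - 70/19, 5/2,9,37, 50,  64 , 81,82,89,92]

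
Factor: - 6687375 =-3^1*5^3*17^1*1049^1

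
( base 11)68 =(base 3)2202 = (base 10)74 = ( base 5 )244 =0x4a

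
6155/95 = 1231/19=64.79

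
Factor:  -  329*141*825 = -3^2*5^2*7^1*11^1* 47^2=   -38270925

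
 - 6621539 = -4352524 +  - 2269015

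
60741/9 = 6749 = 6749.00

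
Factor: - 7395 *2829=-20920455= -3^2*5^1 *17^1*23^1 *29^1*  41^1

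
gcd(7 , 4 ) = 1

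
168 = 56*3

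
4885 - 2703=2182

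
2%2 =0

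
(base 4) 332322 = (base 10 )4026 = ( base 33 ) 3n0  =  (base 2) 111110111010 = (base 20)A16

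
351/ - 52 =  - 27/4 = -6.75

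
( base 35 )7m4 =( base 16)2485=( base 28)bpp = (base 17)1F5G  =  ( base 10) 9349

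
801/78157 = 801/78157 = 0.01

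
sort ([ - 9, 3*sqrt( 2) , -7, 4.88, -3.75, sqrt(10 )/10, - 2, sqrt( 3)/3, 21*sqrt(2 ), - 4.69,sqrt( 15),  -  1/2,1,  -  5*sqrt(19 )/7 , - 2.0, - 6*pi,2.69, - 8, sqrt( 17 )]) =[  -  6 * pi,-9, - 8, - 7,-4.69, - 3.75,-5*sqrt( 19 )/7, - 2,  -  2.0 ,-1/2,sqrt( 10 ) /10,sqrt ( 3) /3, 1,  2.69 , sqrt( 15 ), sqrt ( 17) , 3 * sqrt( 2),4.88, 21*sqrt(2 )]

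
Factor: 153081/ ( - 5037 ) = -3^1*23^ (-1) *233^1 = - 699/23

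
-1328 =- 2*664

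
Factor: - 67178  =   - 2^1*33589^1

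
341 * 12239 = 4173499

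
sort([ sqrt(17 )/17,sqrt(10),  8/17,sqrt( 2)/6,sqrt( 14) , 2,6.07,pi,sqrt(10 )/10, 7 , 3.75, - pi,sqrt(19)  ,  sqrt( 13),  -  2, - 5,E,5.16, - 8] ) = [  -  8, - 5, - pi, - 2,sqrt(2) /6,sqrt(17)/17,sqrt( 10)/10,8/17, 2,E, pi,sqrt(10),sqrt(13 ),  sqrt( 14), 3.75,  sqrt(19), 5.16, 6.07,7]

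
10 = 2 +8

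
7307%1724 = 411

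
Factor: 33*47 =3^1*11^1*47^1 = 1551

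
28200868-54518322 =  - 26317454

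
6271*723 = 4533933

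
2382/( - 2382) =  - 1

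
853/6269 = 853/6269 = 0.14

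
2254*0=0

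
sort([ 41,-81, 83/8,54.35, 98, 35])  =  [-81,83/8,35, 41 , 54.35,98] 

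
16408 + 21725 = 38133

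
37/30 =1 + 7/30 = 1.23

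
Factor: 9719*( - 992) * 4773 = - 2^5*3^1 * 31^1*37^1*43^1*9719^1= -46017676704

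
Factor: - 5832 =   -  2^3 *3^6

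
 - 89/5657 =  - 1+5568/5657 = - 0.02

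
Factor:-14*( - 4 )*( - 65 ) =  - 3640 = - 2^3* 5^1*7^1 * 13^1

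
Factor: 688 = 2^4*43^1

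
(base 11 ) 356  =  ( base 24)HG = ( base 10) 424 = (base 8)650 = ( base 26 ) g8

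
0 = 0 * (-6203)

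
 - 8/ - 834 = 4/417 = 0.01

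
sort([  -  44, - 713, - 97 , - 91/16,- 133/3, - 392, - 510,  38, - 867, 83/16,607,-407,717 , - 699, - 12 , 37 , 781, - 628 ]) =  [ - 867, - 713 , - 699, - 628, - 510  ,- 407, - 392, - 97, - 133/3 , - 44, - 12, - 91/16, 83/16,37,38,607,717,781 ]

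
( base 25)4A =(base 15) 75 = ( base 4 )1232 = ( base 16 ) 6E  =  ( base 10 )110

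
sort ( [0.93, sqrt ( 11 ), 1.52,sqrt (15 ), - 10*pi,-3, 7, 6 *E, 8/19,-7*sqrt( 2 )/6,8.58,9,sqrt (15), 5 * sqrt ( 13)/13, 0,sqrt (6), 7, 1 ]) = [-10*pi, - 3 , - 7*sqrt(2) /6,0, 8/19,0.93,1, 5*sqrt(13)/13, 1.52, sqrt ( 6 ) , sqrt(11), sqrt(15),sqrt(15), 7, 7, 8.58,9, 6*E]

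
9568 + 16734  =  26302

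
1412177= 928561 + 483616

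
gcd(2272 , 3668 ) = 4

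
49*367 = 17983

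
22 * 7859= 172898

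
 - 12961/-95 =136  +  41/95  =  136.43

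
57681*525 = 30282525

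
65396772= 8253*7924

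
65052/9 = 7228 = 7228.00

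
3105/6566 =3105/6566= 0.47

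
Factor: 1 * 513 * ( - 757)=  - 388341 =- 3^3* 19^1 * 757^1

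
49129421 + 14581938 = 63711359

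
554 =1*554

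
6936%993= 978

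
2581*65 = 167765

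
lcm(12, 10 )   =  60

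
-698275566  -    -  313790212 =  -384485354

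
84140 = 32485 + 51655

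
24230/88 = 275 + 15/44 = 275.34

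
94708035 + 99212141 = 193920176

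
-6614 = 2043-8657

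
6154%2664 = 826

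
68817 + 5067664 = 5136481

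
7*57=399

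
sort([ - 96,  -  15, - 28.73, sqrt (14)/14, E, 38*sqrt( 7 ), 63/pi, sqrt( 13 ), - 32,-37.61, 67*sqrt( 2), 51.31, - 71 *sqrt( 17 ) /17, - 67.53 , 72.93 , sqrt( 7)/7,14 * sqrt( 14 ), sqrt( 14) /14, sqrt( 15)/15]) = [ - 96, - 67.53, - 37.61,  -  32, - 28.73, - 71  *sqrt( 17)/17, - 15,sqrt( 15 ) /15,  sqrt( 14) /14,sqrt(  14 ) /14,sqrt( 7) /7 , E,sqrt( 13 ),63/pi,51.31,14  *sqrt (14) , 72.93 , 67 * sqrt( 2), 38*sqrt( 7 )] 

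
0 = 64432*0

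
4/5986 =2/2993 = 0.00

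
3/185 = 3/185=0.02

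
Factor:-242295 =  - 3^1* 5^1*29^1*557^1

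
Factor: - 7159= - 7159^1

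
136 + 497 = 633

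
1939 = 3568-1629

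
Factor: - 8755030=-2^1 * 5^1*875503^1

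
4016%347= 199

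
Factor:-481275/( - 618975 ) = 7^(-1)*23^1*31^1*131^(- 1) = 713/917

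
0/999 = 0=0.00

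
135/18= 7+ 1/2= 7.50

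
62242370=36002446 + 26239924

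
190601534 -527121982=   -  336520448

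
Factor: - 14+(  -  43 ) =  - 3^1 * 19^1 = - 57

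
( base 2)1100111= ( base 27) 3m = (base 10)103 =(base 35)2X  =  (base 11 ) 94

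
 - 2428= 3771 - 6199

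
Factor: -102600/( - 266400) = 57/148 = 2^(-2)*3^1*19^1*37^(-1 )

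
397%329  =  68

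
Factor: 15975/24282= 2^( - 1)*5^2 *19^(-1 ) = 25/38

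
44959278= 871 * 51618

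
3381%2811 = 570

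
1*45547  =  45547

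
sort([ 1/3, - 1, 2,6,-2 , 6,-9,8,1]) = [ - 9,  -  2, - 1,1/3,1,2,  6,6,8]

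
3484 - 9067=-5583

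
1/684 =1/684 = 0.00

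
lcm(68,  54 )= 1836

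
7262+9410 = 16672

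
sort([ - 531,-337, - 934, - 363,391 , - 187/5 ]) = [ - 934, - 531, - 363, - 337, - 187/5, 391]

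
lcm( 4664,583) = 4664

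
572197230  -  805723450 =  - 233526220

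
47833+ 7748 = 55581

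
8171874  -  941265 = 7230609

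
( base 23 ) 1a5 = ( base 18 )268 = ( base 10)764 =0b1011111100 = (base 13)46A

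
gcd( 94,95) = 1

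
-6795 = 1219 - 8014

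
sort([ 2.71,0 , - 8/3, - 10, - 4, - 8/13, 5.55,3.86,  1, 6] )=[ - 10,  -  4, - 8/3,-8/13,0,1,2.71,3.86, 5.55,6]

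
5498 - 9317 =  - 3819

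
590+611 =1201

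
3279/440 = 7  +  199/440 = 7.45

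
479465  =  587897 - 108432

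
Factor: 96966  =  2^1*3^2*5387^1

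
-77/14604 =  - 77/14604 = - 0.01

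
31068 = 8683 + 22385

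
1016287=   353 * 2879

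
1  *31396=31396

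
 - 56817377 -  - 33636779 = - 23180598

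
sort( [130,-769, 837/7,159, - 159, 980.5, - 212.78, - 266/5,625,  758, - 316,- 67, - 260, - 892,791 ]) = [ - 892, - 769 , - 316, - 260, - 212.78 , - 159, - 67, - 266/5,837/7,  130,159,625, 758, 791,980.5 ]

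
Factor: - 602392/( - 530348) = 2^1 * 13^( - 1)*47^( - 1)*347^1 = 694/611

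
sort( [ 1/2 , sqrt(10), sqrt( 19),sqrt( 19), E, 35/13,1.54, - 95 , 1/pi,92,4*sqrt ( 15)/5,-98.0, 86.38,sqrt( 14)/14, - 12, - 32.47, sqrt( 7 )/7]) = [ - 98.0, - 95, - 32.47, - 12, sqrt( 14) /14, 1/pi, sqrt( 7)/7,1/2, 1.54, 35/13,E,4*sqrt( 15 )/5, sqrt( 10 ), sqrt( 19 ), sqrt( 19 ),  86.38, 92 ] 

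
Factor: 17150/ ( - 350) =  - 7^2 = - 49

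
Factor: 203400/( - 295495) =-2^3*3^2*5^1*523^(-1 ) = - 360/523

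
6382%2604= 1174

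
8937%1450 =237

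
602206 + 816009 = 1418215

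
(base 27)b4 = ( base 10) 301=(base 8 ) 455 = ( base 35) 8l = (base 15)151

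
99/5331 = 33/1777 =0.02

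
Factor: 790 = 2^1*5^1*79^1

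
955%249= 208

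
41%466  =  41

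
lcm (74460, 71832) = 6105720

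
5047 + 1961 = 7008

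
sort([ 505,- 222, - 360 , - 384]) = [ - 384 , - 360, - 222,505 ]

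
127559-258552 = -130993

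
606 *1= 606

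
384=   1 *384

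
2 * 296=592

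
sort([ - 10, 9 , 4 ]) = [ - 10,4, 9]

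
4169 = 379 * 11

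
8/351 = 8/351 = 0.02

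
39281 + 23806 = 63087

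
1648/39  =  42 + 10/39 = 42.26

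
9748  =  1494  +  8254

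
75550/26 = 37775/13 = 2905.77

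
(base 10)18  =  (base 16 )12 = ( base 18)10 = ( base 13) 15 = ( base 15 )13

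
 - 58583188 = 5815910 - 64399098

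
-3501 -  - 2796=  - 705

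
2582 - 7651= -5069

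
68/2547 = 68/2547 =0.03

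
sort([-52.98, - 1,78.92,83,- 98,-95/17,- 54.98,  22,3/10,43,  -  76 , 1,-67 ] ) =[ - 98, - 76, - 67, - 54.98, - 52.98,-95/17 , -1, 3/10,1, 22,43, 78.92,83 ] 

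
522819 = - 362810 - - 885629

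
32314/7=32314/7 = 4616.29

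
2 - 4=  - 2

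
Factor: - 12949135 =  - 5^1 * 293^1*8839^1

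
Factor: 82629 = 3^2*9181^1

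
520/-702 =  - 20/27=- 0.74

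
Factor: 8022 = 2^1*3^1*7^1*191^1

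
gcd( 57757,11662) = 7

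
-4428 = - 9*492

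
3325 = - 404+3729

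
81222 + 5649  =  86871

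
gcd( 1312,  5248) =1312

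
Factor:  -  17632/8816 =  -2^1 = -2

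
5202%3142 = 2060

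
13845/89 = 13845/89=   155.56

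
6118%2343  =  1432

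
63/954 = 7/106  =  0.07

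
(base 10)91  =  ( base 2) 1011011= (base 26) 3d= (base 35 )2L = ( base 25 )3G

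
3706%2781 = 925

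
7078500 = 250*28314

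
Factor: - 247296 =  - 2^9*3^1 * 7^1*23^1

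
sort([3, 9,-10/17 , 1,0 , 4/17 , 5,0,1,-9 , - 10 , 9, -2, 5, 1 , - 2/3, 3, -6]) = [-10, - 9, - 6, - 2, - 2/3,-10/17,0, 0, 4/17,1 , 1,1,  3,3,5,5,9,9]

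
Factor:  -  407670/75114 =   -  635/117 = - 3^( - 2 )*5^1 * 13^( - 1)*127^1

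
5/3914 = 5/3914 = 0.00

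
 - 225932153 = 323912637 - 549844790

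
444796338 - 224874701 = 219921637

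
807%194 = 31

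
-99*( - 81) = 8019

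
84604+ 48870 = 133474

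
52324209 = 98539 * 531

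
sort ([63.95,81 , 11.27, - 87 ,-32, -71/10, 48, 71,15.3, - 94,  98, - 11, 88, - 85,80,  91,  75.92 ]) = [-94, - 87, - 85,-32,  -  11, - 71/10,11.27, 15.3,48, 63.95, 71,75.92, 80, 81, 88,91,98 ]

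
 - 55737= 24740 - 80477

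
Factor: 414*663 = 2^1*3^3 *13^1*17^1*23^1 = 274482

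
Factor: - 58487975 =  - 5^2* 7^1*13^1*47^1*547^1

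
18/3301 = 18/3301 =0.01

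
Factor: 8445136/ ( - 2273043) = - 2^4 * 3^(-1) *7^1*61^(-1 ) * 12421^(-1)*75403^1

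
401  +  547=948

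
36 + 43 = 79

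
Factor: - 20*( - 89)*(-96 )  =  - 170880 = - 2^7  *3^1*5^1*89^1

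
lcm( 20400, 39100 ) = 469200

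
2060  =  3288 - 1228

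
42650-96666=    - 54016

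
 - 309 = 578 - 887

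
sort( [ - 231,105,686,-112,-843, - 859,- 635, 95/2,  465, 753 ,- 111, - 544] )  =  [ - 859, - 843 , - 635, - 544, - 231,- 112, - 111, 95/2,105,465, 686,753]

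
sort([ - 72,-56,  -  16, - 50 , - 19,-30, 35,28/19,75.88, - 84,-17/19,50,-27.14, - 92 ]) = [ - 92, - 84, - 72, - 56, - 50, - 30 ,- 27.14, - 19 , - 16, - 17/19,28/19,  35, 50, 75.88]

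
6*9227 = 55362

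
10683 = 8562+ 2121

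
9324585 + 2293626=11618211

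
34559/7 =4937 = 4937.00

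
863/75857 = 863/75857 = 0.01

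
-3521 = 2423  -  5944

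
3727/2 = 3727/2 = 1863.50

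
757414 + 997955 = 1755369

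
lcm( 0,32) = 0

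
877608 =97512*9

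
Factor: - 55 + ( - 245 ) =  - 2^2*3^1*5^2 = - 300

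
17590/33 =17590/33 = 533.03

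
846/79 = 10 + 56/79 = 10.71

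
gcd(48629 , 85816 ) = 1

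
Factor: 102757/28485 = 3^( - 3) * 5^( - 1)*487^1= 487/135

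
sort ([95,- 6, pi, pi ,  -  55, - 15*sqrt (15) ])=[-15*sqrt ( 15), - 55, - 6,  pi,pi, 95 ]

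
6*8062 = 48372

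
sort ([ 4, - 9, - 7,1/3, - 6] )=[-9, - 7, - 6,  1/3, 4] 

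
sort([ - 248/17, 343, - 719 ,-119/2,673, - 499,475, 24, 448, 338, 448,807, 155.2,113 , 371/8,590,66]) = [ - 719,-499, - 119/2, - 248/17, 24, 371/8, 66,113, 155.2, 338, 343,448, 448, 475, 590, 673, 807 ]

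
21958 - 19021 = 2937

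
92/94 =46/47  =  0.98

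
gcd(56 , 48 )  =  8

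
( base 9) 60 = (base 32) 1M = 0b110110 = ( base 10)54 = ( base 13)42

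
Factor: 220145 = 5^1*44029^1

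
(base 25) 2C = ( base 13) 4a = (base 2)111110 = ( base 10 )62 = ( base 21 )2k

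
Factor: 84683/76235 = 5^( - 1) * 19^1*79^( - 1) * 193^( - 1) * 4457^1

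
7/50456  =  1/7208  =  0.00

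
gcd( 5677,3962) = 7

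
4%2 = 0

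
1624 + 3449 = 5073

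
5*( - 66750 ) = -333750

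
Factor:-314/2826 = - 1/9=- 3^( - 2 ) 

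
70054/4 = 17513 +1/2=17513.50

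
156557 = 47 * 3331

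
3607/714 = 3607/714 = 5.05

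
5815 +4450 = 10265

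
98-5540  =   - 5442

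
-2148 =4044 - 6192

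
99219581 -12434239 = 86785342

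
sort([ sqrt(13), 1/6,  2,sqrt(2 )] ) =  [ 1/6,sqrt ( 2 ),2, sqrt(13)]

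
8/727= 8/727 = 0.01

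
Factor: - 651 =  - 3^1 * 7^1 * 31^1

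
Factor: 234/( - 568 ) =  - 117/284  =  - 2^ ( - 2 )*  3^2*13^1*71^(-1)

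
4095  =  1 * 4095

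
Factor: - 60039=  - 3^2*7^1*953^1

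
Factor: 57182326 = 2^1*149^1*311^1*617^1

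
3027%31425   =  3027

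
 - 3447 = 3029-6476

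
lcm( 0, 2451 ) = 0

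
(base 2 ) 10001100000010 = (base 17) 1E03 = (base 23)glf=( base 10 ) 8962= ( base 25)e8c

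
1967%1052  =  915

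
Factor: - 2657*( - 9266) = 24619762 = 2^1*41^1 *113^1*2657^1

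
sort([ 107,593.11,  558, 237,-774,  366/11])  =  [ - 774, 366/11 , 107 , 237,558, 593.11 ] 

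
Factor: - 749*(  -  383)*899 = 7^1*29^1*31^1*107^1*383^1 = 257893433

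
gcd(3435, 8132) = 1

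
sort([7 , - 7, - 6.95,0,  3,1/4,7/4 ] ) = [- 7, - 6.95, 0, 1/4, 7/4, 3,7]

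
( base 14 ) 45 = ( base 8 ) 75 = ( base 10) 61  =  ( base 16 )3D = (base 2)111101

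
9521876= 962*9898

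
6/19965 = 2/6655= 0.00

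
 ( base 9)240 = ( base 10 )198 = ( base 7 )402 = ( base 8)306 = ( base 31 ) 6C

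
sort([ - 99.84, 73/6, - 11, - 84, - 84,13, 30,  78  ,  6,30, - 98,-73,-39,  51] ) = [ -99.84, - 98,-84, - 84, - 73, - 39,  -  11, 6, 73/6, 13 , 30,30,51,78 ] 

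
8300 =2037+6263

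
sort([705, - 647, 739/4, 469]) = [ - 647, 739/4 , 469,705]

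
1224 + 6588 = 7812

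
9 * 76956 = 692604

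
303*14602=4424406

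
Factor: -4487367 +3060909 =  - 2^1*3^1*11^1*21613^1 = - 1426458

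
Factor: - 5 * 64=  - 2^6*  5^1 = - 320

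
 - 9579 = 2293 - 11872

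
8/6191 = 8/6191  =  0.00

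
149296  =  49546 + 99750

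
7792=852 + 6940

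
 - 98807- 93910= -192717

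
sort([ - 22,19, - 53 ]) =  [ - 53, - 22, 19 ] 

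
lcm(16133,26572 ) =451724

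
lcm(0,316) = 0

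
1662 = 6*277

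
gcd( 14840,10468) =4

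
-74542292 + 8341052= -66201240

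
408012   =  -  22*( - 18546)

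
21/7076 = 21/7076 =0.00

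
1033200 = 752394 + 280806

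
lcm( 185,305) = 11285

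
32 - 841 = -809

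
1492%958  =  534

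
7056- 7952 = -896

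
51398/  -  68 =  -  25699/34 = -  755.85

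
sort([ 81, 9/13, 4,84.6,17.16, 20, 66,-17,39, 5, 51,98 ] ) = [ - 17,9/13, 4,5, 17.16, 20, 39, 51,66,81, 84.6, 98 ] 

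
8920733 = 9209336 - 288603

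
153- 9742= -9589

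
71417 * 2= 142834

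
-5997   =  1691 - 7688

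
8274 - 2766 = 5508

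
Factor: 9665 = 5^1*1933^1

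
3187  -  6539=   -  3352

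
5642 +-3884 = 1758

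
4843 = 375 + 4468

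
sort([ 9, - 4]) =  [ -4, 9] 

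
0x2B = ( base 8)53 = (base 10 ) 43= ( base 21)21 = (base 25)1I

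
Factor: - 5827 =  - 5827^1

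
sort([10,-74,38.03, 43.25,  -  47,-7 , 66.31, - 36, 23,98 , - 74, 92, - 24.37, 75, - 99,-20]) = [-99 , - 74, - 74, - 47, - 36, - 24.37, - 20,-7 , 10,23,38.03, 43.25,  66.31,  75, 92 , 98] 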